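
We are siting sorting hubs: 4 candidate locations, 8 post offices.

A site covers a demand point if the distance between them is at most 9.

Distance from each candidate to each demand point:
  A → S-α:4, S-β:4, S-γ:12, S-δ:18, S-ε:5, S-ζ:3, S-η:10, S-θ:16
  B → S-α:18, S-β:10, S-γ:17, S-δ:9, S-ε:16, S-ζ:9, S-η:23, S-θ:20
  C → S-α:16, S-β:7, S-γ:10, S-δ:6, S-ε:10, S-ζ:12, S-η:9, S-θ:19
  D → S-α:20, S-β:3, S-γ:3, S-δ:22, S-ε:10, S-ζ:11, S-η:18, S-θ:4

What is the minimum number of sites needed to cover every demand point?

3

Coverage sets (demand points within 9 of each site):
  A: {S-α, S-β, S-ε, S-ζ}
  B: {S-δ, S-ζ}
  C: {S-β, S-δ, S-η}
  D: {S-β, S-γ, S-θ}
No 2 sites suffice: every size-2 union leaves at least one demand point uncovered.
But {A, C, D} covers everything, so the minimum is 3.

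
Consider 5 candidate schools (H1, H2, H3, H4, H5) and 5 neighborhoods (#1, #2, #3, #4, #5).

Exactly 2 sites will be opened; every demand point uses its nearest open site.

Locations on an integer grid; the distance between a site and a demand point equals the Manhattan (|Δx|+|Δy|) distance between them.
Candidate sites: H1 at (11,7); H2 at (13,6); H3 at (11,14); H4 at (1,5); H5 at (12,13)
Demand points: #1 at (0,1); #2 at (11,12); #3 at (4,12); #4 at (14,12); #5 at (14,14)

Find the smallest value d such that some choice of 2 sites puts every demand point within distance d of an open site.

9

Open {H3, H4}.
  Farthest demand point is #3 at distance 9 (to H3); all others are ≤ 9.
With {H4, H5} the worst case is 9.
With {H1, H4} the worst case is 10.
No size-2 selection achieves below 9.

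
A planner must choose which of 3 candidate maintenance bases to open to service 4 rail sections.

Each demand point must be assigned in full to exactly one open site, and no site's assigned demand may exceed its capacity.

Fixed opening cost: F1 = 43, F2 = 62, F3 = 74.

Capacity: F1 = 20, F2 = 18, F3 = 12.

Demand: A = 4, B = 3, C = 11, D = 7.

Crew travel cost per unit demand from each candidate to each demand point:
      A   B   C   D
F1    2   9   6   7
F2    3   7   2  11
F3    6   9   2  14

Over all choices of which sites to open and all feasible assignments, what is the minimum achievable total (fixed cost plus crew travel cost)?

Open {F1, F2}; cheapest assignment that respects the capacities:
  F1 (cap 20, load 11): A, D — cost 4×2 + 7×7 = 57
  F2 (cap 18, load 14): B, C — cost 3×7 + 11×2 = 43
  Shipping 100, fixed 105 → total 205.
  Any other capacity-feasible assignment to {F1, F2} ships for at least 100.
Compare {F1, F3}: its best feasible assignment gives total 223.
Compare {F2, F3}: its best feasible assignment gives total 268.
Every other set of open sites that can feasibly serve all demand totals ≥ 223 even under its best assignment. Minimum: 205.

205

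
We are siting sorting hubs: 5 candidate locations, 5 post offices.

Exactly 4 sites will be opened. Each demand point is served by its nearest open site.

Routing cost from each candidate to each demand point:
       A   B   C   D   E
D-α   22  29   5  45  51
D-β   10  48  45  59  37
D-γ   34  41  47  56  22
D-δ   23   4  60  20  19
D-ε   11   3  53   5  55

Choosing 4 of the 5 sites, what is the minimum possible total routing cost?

Open {D-α, D-β, D-δ, D-ε}.
  A→D-β 10, B→D-ε 3, C→D-α 5, D→D-ε 5, E→D-δ 19  ⇒ total 42.
Compare {D-α, D-γ, D-δ, D-ε}: total 43.
Compare {D-α, D-β, D-γ, D-ε}: total 45.
No size-4 selection does better; minimum is 42.

42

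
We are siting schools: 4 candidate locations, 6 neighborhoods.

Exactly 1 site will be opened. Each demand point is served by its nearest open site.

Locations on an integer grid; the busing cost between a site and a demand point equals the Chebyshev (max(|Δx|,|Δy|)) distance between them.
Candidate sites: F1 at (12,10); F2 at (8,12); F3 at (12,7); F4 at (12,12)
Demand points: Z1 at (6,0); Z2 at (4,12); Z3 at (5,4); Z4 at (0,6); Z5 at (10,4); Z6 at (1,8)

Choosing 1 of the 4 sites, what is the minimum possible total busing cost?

47

Open {F2}.
  Z1→F2 12, Z2→F2 4, Z3→F2 8, Z4→F2 8, Z5→F2 8, Z6→F2 7  ⇒ total 47.
Compare {F3}: total 48.
Compare {F1}: total 54.
No size-1 selection does better; minimum is 47.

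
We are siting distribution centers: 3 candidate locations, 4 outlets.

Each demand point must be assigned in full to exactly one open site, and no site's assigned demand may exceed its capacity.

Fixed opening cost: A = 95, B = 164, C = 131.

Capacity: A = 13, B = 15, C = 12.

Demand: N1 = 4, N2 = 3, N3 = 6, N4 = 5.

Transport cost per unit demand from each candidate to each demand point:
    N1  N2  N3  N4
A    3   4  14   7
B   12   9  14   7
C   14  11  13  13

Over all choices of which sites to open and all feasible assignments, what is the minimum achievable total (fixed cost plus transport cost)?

Open {A, C}; cheapest assignment that respects the capacities:
  A (cap 13, load 12): N1, N2, N4 — cost 4×3 + 3×4 + 5×7 = 59
  C (cap 12, load 6): N3 — cost 6×13 = 78
  Shipping 137, fixed 226 → total 363.
  Any other capacity-feasible assignment to {A, C} ships for at least 137.
Compare {A, B}: its best feasible assignment gives total 402.
Compare {B, C}: its best feasible assignment gives total 483.
Every other set of open sites that can feasibly serve all demand totals ≥ 402 even under its best assignment. Minimum: 363.

363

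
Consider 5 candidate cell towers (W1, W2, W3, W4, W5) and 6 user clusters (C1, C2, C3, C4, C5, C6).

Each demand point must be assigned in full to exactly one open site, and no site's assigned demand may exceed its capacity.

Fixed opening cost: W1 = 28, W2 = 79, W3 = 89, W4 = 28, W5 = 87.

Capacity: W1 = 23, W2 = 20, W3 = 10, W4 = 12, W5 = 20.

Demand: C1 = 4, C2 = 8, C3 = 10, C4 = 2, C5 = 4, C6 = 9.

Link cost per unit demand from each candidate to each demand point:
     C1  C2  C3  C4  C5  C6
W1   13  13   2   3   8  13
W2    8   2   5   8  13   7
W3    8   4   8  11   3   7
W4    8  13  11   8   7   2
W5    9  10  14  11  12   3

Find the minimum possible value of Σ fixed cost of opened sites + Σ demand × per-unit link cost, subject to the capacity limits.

Open {W1, W2, W4}; cheapest assignment that respects the capacities:
  W1 (cap 23, load 16): C3, C4, C5 — cost 10×2 + 2×3 + 4×8 = 58
  W2 (cap 20, load 12): C1, C2 — cost 4×8 + 8×2 = 48
  W4 (cap 12, load 9): C6 — cost 9×2 = 18
  Shipping 124, fixed 135 → total 259.
  Any other capacity-feasible assignment to {W1, W2, W4} ships for at least 124.
Compare {W1, W2}: its best feasible assignment gives total 296.
Compare {W1, W3, W4}: its best feasible assignment gives total 305.
Every other set of open sites that can feasibly serve all demand totals ≥ 296 even under its best assignment. Minimum: 259.

259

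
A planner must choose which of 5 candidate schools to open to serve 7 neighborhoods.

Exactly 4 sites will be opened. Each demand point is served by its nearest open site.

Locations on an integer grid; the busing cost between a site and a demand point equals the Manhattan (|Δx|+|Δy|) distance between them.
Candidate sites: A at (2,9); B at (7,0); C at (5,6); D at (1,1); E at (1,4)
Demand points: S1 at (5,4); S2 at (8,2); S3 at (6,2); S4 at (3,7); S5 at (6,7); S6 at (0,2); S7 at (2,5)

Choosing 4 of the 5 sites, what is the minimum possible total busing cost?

Open {B, C, D, E}.
  S1→C 2, S2→B 3, S3→B 3, S4→C 3, S5→C 2, S6→D 2, S7→E 2  ⇒ total 17.
Compare {A, B, C, E}: total 18.
Compare {A, B, C, D}: total 19.
No size-4 selection does better; minimum is 17.

17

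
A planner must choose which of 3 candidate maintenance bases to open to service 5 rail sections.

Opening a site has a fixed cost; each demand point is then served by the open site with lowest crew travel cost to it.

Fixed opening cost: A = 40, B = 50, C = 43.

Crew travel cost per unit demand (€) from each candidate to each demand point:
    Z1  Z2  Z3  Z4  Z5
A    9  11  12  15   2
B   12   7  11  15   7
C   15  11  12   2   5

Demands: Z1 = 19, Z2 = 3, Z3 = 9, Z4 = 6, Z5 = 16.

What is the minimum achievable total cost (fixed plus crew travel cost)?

439

Open {A, C}: assign each demand point to its cheapest open site.
  Z1→A 19×9=171, Z2→A 3×11=33, Z3→A 9×12=108, Z4→C 6×2=12, Z5→A 16×2=32
  crew travel cost 356, fixed 83 → total 439.
Compare {A, B, C}: crew travel cost 335 + fixed 133 = 468.
Compare {A}: crew travel cost 434 + fixed 40 = 474.
Compare {A, B}: crew travel cost 413 + fixed 90 = 503.
All other subsets cost ≥ 468. Minimum total cost: 439.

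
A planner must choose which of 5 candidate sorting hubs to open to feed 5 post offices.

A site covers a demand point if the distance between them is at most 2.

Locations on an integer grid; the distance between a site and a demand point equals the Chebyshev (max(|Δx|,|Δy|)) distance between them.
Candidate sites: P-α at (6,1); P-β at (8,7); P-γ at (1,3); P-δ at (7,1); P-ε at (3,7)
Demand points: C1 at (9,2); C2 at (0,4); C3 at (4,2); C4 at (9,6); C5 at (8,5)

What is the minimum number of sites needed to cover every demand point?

Coverage sets (demand points within 2 of each site):
  P-α: {C3}
  P-β: {C4, C5}
  P-γ: {C2}
  P-δ: {C1}
  P-ε: {}
No 3 sites suffice: every size-3 union leaves at least one demand point uncovered.
But {P-α, P-β, P-γ, P-δ} covers everything, so the minimum is 4.

4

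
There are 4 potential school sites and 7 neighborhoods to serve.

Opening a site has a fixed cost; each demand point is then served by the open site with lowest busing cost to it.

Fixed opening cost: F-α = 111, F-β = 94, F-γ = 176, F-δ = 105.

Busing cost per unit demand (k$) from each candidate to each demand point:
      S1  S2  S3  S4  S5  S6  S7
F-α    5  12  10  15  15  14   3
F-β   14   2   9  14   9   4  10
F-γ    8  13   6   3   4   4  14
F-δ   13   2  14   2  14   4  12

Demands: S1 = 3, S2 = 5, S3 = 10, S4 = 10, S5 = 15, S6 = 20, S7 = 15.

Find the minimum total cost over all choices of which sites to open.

637

Open {F-α, F-γ}: assign each demand point to its cheapest open site.
  S1→F-α 3×5=15, S2→F-α 5×12=60, S3→F-γ 10×6=60, S4→F-γ 10×3=30, S5→F-γ 15×4=60, S6→F-γ 20×4=80, S7→F-α 15×3=45
  busing cost 350, fixed 287 → total 637.
Compare {F-α, F-β, F-γ}: busing cost 300 + fixed 381 = 681.
Compare {F-α, F-γ, F-δ}: busing cost 290 + fixed 392 = 682.
Compare {F-β, F-γ}: busing cost 414 + fixed 270 = 684.
All other subsets cost ≥ 681. Minimum total cost: 637.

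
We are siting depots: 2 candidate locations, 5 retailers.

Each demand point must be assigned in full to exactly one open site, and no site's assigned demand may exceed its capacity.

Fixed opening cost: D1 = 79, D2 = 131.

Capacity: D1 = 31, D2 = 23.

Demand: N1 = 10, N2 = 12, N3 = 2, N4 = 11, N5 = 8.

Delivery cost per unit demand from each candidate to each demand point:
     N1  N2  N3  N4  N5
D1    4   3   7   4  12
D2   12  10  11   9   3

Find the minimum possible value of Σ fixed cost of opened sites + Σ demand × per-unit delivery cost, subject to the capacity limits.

423

Open {D1, D2}; cheapest assignment that respects the capacities:
  D1 (cap 31, load 24): N1, N2, N3 — cost 10×4 + 12×3 + 2×7 = 90
  D2 (cap 23, load 19): N4, N5 — cost 11×9 + 8×3 = 123
  Shipping 213, fixed 210 → total 423.
  Any other capacity-feasible assignment to {D1, D2} ships for at least 213.
Total demand is 43 and no other set of sites has combined capacity ≥ 43, so {D1, D2} is the only feasible choice of open sites. Minimum: 423.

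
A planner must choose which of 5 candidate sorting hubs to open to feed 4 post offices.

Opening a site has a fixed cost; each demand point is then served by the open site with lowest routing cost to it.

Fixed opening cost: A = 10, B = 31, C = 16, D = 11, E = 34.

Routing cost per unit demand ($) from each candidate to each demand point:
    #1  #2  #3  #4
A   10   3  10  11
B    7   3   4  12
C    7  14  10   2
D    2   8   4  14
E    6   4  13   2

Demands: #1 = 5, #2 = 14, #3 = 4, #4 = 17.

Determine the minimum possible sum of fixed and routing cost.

139

Open {A, C, D}: assign each demand point to its cheapest open site.
  #1→D 5×2=10, #2→A 14×3=42, #3→D 4×4=16, #4→C 17×2=34
  routing cost 102, fixed 37 → total 139.
Compare {A, D, E}: routing cost 102 + fixed 55 = 157.
Compare {B, C, D}: routing cost 102 + fixed 58 = 160.
Compare {D, E}: routing cost 116 + fixed 45 = 161.
All other subsets cost ≥ 157. Minimum total cost: 139.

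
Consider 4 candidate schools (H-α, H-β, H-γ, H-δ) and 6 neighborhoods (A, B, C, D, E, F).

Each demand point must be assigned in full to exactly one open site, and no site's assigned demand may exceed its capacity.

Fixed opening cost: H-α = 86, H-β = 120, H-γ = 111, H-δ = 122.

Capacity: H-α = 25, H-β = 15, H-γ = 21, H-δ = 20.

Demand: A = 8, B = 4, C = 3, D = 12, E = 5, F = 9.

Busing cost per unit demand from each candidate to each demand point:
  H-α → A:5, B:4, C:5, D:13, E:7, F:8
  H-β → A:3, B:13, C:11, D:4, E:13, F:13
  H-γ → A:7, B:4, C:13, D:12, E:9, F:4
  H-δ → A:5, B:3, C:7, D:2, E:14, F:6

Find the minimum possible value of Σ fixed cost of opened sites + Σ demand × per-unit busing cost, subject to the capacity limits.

Open {H-α, H-δ}; cheapest assignment that respects the capacities:
  H-α (cap 25, load 25): A, C, E, F — cost 8×5 + 3×5 + 5×7 + 9×8 = 162
  H-δ (cap 20, load 16): B, D — cost 4×3 + 12×2 = 36
  Shipping 198, fixed 208 → total 406.
  Any other capacity-feasible assignment to {H-α, H-δ} ships for at least 198.
Compare {H-γ, H-δ}: its best feasible assignment gives total 433.
Compare {H-α, H-γ, H-δ}: its best feasible assignment gives total 481.
Every other set of open sites that can feasibly serve all demand totals ≥ 433 even under its best assignment. Minimum: 406.

406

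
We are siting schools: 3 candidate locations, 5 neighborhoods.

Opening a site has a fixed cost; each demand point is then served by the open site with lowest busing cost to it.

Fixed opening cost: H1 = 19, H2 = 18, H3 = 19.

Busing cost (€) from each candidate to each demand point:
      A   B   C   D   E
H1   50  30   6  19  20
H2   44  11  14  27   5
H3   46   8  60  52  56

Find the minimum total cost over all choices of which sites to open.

119

Open {H2}: assign each demand point to its cheapest open site.
  A→H2 44, B→H2 11, C→H2 14, D→H2 27, E→H2 5
  busing cost 101, fixed 18 → total 119.
Compare {H1, H2}: busing cost 85 + fixed 37 = 122.
Compare {H2, H3}: busing cost 98 + fixed 37 = 135.
Compare {H1, H3}: busing cost 99 + fixed 38 = 137.
All other subsets cost ≥ 122. Minimum total cost: 119.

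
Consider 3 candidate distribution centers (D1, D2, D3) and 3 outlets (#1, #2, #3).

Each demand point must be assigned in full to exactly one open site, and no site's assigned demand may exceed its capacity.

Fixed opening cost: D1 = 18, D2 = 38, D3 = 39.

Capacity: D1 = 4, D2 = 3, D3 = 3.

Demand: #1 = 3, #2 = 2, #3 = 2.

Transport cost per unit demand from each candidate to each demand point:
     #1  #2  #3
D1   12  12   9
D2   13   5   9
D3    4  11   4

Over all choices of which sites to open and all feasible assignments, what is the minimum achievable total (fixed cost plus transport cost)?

111

Open {D1, D3}; cheapest assignment that respects the capacities:
  D1 (cap 4, load 4): #2, #3 — cost 2×12 + 2×9 = 42
  D3 (cap 3, load 3): #1 — cost 3×4 = 12
  Shipping 54, fixed 57 → total 111.
  Any other capacity-feasible assignment to {D1, D3} ships for at least 54.
Compare {D1, D2, D3}: its best feasible assignment gives total 135.
Compare {D1, D2}: its best feasible assignment gives total 137.
Every other set of open sites that can feasibly serve all demand totals ≥ 135 even under its best assignment. Minimum: 111.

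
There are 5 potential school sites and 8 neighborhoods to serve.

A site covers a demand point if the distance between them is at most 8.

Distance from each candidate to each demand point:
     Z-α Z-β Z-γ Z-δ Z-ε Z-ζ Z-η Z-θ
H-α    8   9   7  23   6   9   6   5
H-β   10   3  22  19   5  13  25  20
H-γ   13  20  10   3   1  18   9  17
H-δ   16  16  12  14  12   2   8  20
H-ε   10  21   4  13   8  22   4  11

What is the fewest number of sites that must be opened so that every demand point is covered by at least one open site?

4

Coverage sets (demand points within 8 of each site):
  H-α: {Z-α, Z-γ, Z-ε, Z-η, Z-θ}
  H-β: {Z-β, Z-ε}
  H-γ: {Z-δ, Z-ε}
  H-δ: {Z-ζ, Z-η}
  H-ε: {Z-γ, Z-ε, Z-η}
No 3 sites suffice: every size-3 union leaves at least one demand point uncovered.
But {H-α, H-β, H-γ, H-δ} covers everything, so the minimum is 4.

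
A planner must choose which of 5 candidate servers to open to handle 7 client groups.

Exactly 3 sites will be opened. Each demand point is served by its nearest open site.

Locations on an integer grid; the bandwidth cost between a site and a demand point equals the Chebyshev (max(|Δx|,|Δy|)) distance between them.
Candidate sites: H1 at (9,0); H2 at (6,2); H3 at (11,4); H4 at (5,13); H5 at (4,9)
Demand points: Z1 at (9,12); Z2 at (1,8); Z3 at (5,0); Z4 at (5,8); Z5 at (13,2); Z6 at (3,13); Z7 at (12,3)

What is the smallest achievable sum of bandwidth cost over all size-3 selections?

18

Open {H2, H3, H5}.
  Z1→H5 5, Z2→H5 3, Z3→H2 2, Z4→H5 1, Z5→H3 2, Z6→H5 4, Z7→H3 1  ⇒ total 18.
Compare {H3, H4, H5}: total 19.
Compare {H1, H3, H5}: total 20.
No size-3 selection does better; minimum is 18.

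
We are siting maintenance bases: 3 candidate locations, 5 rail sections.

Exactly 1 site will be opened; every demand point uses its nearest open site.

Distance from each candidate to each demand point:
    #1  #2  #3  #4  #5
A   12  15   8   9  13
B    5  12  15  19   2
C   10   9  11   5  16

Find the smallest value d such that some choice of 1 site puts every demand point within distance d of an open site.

15

Open {A}.
  Farthest demand point is #2 at distance 15 (to A); all others are ≤ 15.
With {C} the worst case is 16.
With {B} the worst case is 19.
No size-1 selection achieves below 15.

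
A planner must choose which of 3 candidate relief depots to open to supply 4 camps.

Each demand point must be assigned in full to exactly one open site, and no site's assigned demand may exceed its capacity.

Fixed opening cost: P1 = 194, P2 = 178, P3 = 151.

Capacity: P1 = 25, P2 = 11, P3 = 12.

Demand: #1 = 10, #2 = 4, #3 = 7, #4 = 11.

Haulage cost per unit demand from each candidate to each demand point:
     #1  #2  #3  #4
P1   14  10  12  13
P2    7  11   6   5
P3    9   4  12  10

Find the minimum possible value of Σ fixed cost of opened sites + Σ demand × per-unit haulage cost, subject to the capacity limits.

Open {P1, P2}; cheapest assignment that respects the capacities:
  P1 (cap 25, load 21): #1, #2, #3 — cost 10×14 + 4×10 + 7×12 = 264
  P2 (cap 11, load 11): #4 — cost 11×5 = 55
  Shipping 319, fixed 372 → total 691.
  Any other capacity-feasible assignment to {P1, P2} ships for at least 319.
Compare {P1, P3}: its best feasible assignment gives total 702.
Compare {P1, P2, P3}: its best feasible assignment gives total 792.
Every other set of open sites that can feasibly serve all demand totals ≥ 702 even under its best assignment. Minimum: 691.

691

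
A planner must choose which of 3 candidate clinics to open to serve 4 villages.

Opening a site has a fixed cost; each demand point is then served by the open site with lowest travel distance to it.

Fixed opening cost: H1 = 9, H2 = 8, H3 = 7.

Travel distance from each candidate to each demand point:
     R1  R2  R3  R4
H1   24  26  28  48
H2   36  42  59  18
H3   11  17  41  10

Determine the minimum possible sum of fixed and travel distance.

Open {H1, H3}: assign each demand point to its cheapest open site.
  R1→H3 11, R2→H3 17, R3→H1 28, R4→H3 10
  travel distance 66, fixed 16 → total 82.
Compare {H3}: travel distance 79 + fixed 7 = 86.
Compare {H1, H2, H3}: travel distance 66 + fixed 24 = 90.
Compare {H2, H3}: travel distance 79 + fixed 15 = 94.
All other subsets cost ≥ 86. Minimum total cost: 82.

82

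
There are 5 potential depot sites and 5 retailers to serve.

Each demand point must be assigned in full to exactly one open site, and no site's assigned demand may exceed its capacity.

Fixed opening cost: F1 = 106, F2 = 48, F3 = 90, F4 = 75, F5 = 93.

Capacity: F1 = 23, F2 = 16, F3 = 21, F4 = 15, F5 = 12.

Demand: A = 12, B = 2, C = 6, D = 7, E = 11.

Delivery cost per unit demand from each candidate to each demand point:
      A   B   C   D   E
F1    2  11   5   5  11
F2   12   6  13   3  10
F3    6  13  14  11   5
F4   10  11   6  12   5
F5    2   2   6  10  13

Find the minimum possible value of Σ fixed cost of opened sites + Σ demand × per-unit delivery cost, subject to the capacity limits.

Open {F1, F2, F4}; cheapest assignment that respects the capacities:
  F1 (cap 23, load 18): A, C — cost 12×2 + 6×5 = 54
  F2 (cap 16, load 9): B, D — cost 2×6 + 7×3 = 33
  F4 (cap 15, load 11): E — cost 11×5 = 55
  Shipping 142, fixed 229 → total 371.
  Any other capacity-feasible assignment to {F1, F2, F4} ships for at least 142.
Compare {F1, F2, F3}: its best feasible assignment gives total 386.
Compare {F1, F3}: its best feasible assignment gives total 404.
Every other set of open sites that can feasibly serve all demand totals ≥ 386 even under its best assignment. Minimum: 371.

371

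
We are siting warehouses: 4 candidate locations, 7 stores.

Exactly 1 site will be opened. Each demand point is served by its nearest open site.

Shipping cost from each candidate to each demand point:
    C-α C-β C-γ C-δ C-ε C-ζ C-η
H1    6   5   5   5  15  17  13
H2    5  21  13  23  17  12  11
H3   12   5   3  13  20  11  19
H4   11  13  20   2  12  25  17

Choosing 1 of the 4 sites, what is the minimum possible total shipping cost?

66

Open {H1}.
  C-α→H1 6, C-β→H1 5, C-γ→H1 5, C-δ→H1 5, C-ε→H1 15, C-ζ→H1 17, C-η→H1 13  ⇒ total 66.
Compare {H3}: total 83.
Compare {H4}: total 100.
No size-1 selection does better; minimum is 66.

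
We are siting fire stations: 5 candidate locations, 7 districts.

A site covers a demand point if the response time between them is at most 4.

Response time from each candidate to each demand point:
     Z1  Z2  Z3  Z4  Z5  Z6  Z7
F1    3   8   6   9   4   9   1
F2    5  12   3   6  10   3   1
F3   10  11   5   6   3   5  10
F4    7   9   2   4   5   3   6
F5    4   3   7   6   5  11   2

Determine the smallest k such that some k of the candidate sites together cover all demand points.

Coverage sets (demand points within 4 of each site):
  F1: {Z1, Z5, Z7}
  F2: {Z3, Z6, Z7}
  F3: {Z5}
  F4: {Z3, Z4, Z6}
  F5: {Z1, Z2, Z7}
No 2 sites suffice: every size-2 union leaves at least one demand point uncovered.
But {F1, F4, F5} covers everything, so the minimum is 3.

3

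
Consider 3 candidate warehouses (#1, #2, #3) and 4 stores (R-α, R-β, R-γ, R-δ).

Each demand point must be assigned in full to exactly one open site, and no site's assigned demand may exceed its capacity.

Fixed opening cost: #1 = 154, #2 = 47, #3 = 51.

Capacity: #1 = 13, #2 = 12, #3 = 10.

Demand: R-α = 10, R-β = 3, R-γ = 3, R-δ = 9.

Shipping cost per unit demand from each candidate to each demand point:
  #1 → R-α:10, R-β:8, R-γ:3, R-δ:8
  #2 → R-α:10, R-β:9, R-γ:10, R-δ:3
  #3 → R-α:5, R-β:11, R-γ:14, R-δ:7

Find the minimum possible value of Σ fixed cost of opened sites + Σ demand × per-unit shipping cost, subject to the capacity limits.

362

Open {#1, #2, #3}; cheapest assignment that respects the capacities:
  #1 (cap 13, load 6): R-β, R-γ — cost 3×8 + 3×3 = 33
  #2 (cap 12, load 9): R-δ — cost 9×3 = 27
  #3 (cap 10, load 10): R-α — cost 10×5 = 50
  Shipping 110, fixed 252 → total 362.
  Any other capacity-feasible assignment to {#1, #2, #3} ships for at least 110.
Compare {#1, #2}: its best feasible assignment gives total 364.
Every other set of open sites that can feasibly serve all demand totals ≥ 364 even under its best assignment. Minimum: 362.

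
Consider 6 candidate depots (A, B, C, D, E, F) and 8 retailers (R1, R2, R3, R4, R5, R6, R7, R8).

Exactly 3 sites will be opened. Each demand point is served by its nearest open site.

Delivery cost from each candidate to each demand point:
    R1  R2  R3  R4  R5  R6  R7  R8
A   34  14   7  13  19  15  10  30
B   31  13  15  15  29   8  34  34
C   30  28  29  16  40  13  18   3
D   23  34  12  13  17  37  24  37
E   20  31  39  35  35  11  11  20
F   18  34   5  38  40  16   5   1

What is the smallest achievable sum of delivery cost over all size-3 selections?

80

Open {B, D, F}.
  R1→F 18, R2→B 13, R3→F 5, R4→D 13, R5→D 17, R6→B 8, R7→F 5, R8→F 1  ⇒ total 80.
Compare {A, B, F}: total 82.
Compare {A, E, F}: total 86.
No size-3 selection does better; minimum is 80.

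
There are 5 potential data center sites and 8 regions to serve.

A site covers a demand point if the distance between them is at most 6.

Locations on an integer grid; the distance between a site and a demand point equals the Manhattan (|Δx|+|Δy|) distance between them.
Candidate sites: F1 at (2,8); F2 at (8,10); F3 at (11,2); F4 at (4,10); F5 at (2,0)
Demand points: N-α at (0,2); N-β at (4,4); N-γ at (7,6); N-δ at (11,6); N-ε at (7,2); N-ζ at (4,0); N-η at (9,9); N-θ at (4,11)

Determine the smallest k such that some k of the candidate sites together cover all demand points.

3

Coverage sets (demand points within 6 of each site):
  F1: {N-β, N-θ}
  F2: {N-γ, N-η, N-θ}
  F3: {N-δ, N-ε}
  F4: {N-β, N-η, N-θ}
  F5: {N-α, N-β, N-ζ}
No 2 sites suffice: every size-2 union leaves at least one demand point uncovered.
But {F2, F3, F5} covers everything, so the minimum is 3.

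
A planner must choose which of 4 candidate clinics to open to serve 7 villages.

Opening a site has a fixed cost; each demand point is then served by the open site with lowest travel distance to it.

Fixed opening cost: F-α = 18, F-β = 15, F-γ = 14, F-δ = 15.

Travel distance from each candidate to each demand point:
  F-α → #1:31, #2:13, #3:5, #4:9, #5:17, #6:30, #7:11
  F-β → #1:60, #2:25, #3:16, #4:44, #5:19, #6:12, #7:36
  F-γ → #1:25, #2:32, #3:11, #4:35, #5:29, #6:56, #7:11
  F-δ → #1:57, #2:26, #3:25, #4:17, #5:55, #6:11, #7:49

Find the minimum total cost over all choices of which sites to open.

130

Open {F-α, F-δ}: assign each demand point to its cheapest open site.
  #1→F-α 31, #2→F-α 13, #3→F-α 5, #4→F-α 9, #5→F-α 17, #6→F-δ 11, #7→F-α 11
  travel distance 97, fixed 33 → total 130.
Compare {F-α, F-β}: travel distance 98 + fixed 33 = 131.
Compare {F-α}: travel distance 116 + fixed 18 = 134.
Compare {F-α, F-γ, F-δ}: travel distance 91 + fixed 47 = 138.
All other subsets cost ≥ 131. Minimum total cost: 130.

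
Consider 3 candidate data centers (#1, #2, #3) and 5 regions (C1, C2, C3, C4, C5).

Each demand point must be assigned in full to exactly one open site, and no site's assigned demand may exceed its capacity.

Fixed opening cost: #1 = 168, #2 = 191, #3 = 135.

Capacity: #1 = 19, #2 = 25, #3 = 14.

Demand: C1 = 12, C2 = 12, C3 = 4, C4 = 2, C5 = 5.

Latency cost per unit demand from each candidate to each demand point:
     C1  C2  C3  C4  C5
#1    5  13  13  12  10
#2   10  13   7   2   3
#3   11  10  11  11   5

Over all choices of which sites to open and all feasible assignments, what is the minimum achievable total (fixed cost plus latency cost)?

Open {#2, #3}; cheapest assignment that respects the capacities:
  #2 (cap 25, load 23): C1, C3, C4, C5 — cost 12×10 + 4×7 + 2×2 + 5×3 = 167
  #3 (cap 14, load 12): C2 — cost 12×10 = 120
  Shipping 287, fixed 326 → total 613.
  Any other capacity-feasible assignment to {#2, #3} ships for at least 287.
Compare {#1, #2}: its best feasible assignment gives total 622.
Compare {#1, #2, #3}: its best feasible assignment gives total 721.
Every other set of open sites that can feasibly serve all demand totals ≥ 622 even under its best assignment. Minimum: 613.

613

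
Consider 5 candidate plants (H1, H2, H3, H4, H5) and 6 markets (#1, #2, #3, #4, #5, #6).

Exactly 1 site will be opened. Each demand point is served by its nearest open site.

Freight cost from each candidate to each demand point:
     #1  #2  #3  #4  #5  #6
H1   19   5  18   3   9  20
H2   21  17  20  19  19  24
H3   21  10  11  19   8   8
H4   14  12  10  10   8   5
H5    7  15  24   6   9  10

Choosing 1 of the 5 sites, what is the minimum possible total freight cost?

59

Open {H4}.
  #1→H4 14, #2→H4 12, #3→H4 10, #4→H4 10, #5→H4 8, #6→H4 5  ⇒ total 59.
Compare {H5}: total 71.
Compare {H1}: total 74.
No size-1 selection does better; minimum is 59.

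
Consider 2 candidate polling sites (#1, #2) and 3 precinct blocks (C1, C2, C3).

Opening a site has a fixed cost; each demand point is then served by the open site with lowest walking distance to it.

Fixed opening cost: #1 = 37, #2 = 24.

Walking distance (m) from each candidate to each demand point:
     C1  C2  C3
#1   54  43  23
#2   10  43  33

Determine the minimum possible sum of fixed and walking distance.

Open {#2}: assign each demand point to its cheapest open site.
  C1→#2 10, C2→#2 43, C3→#2 33
  walking distance 86, fixed 24 → total 110.
Compare {#1, #2}: walking distance 76 + fixed 61 = 137.
Compare {#1}: walking distance 120 + fixed 37 = 157.

110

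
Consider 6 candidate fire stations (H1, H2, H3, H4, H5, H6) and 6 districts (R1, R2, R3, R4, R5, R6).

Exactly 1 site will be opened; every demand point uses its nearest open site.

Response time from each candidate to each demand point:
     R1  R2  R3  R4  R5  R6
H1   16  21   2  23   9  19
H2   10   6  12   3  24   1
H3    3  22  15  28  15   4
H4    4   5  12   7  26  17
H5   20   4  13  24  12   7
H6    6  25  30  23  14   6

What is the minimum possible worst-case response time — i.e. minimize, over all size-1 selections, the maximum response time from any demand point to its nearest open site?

Open {H1}.
  Farthest demand point is R4 at response time 23 (to H1); all others are ≤ 23.
With {H2} the worst case is 24.
With {H5} the worst case is 24.
No size-1 selection achieves below 23.

23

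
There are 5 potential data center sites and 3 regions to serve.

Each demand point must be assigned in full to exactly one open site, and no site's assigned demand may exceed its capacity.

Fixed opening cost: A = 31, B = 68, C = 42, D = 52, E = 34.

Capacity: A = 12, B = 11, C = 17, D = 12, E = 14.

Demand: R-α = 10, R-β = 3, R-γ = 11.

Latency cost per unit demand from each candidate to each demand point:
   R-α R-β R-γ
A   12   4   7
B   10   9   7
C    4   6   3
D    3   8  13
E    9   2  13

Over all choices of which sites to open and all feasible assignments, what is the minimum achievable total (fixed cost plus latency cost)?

175

Open {C, D}; cheapest assignment that respects the capacities:
  C (cap 17, load 14): R-β, R-γ — cost 3×6 + 11×3 = 51
  D (cap 12, load 10): R-α — cost 10×3 = 30
  Shipping 81, fixed 94 → total 175.
  Any other capacity-feasible assignment to {C, D} ships for at least 81.
Compare {C, D, E}: its best feasible assignment gives total 197.
Compare {A, C, D}: its best feasible assignment gives total 200.
Every other set of open sites that can feasibly serve all demand totals ≥ 197 even under its best assignment. Minimum: 175.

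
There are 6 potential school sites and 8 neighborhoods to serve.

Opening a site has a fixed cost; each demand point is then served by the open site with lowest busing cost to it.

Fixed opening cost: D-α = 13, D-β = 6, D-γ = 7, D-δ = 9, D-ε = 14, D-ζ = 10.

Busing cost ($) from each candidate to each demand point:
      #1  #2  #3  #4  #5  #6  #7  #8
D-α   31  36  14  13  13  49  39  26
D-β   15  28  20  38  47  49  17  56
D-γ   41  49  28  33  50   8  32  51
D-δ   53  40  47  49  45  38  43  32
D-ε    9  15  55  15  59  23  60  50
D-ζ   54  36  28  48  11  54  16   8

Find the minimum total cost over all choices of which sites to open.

138

Open {D-α, D-γ, D-ε, D-ζ}: assign each demand point to its cheapest open site.
  #1→D-ε 9, #2→D-ε 15, #3→D-α 14, #4→D-α 13, #5→D-ζ 11, #6→D-γ 8, #7→D-ζ 16, #8→D-ζ 8
  busing cost 94, fixed 44 → total 138.
Compare {D-β, D-γ, D-ε, D-ζ}: busing cost 102 + fixed 37 = 139.
Compare {D-γ, D-ε, D-ζ}: busing cost 110 + fixed 31 = 141.
Compare {D-α, D-β, D-γ, D-ε, D-ζ}: busing cost 94 + fixed 50 = 144.
All other subsets cost ≥ 139. Minimum total cost: 138.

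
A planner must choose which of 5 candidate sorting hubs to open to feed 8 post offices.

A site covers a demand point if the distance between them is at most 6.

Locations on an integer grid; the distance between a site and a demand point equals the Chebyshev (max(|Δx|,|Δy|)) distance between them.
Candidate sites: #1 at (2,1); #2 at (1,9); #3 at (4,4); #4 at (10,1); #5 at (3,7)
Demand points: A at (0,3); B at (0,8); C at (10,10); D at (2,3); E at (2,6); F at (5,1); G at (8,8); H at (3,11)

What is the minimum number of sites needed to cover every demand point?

Coverage sets (demand points within 6 of each site):
  #1: {A, D, E, F}
  #2: {A, B, D, E, H}
  #3: {A, B, C, D, E, F, G}
  #4: {F}
  #5: {A, B, D, E, F, G, H}
No single site covers all 8 demand points.
But {#2, #3} covers everything, so the minimum is 2.

2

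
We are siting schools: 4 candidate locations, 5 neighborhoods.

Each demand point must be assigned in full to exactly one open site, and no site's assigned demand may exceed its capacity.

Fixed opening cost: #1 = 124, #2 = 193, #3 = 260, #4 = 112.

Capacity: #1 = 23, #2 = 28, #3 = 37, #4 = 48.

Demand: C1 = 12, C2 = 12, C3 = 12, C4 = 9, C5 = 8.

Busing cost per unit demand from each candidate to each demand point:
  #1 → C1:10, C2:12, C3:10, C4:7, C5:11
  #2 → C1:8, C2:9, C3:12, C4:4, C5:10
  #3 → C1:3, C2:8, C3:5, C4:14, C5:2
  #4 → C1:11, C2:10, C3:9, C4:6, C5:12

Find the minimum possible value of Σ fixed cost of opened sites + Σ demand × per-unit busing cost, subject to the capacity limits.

Open {#3, #4}; cheapest assignment that respects the capacities:
  #3 (cap 37, load 32): C1, C3, C5 — cost 12×3 + 12×5 + 8×2 = 112
  #4 (cap 48, load 21): C2, C4 — cost 12×10 + 9×6 = 174
  Shipping 286, fixed 372 → total 658.
  Any other capacity-feasible assignment to {#3, #4} ships for at least 286.
Compare {#1, #3}: its best feasible assignment gives total 703.
Compare {#2, #3}: its best feasible assignment gives total 709.
Every other set of open sites that can feasibly serve all demand totals ≥ 703 even under its best assignment. Minimum: 658.

658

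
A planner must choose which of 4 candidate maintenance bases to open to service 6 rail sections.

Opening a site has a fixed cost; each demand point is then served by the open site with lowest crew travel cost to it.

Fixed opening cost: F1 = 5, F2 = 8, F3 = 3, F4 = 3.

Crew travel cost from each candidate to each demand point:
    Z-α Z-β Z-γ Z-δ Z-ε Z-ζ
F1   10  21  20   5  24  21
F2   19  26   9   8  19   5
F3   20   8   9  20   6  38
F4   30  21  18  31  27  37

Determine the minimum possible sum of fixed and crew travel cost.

Open {F1, F2, F3}: assign each demand point to its cheapest open site.
  Z-α→F1 10, Z-β→F3 8, Z-γ→F2 9, Z-δ→F1 5, Z-ε→F3 6, Z-ζ→F2 5
  crew travel cost 43, fixed 16 → total 59.
Compare {F1, F2, F3, F4}: crew travel cost 43 + fixed 19 = 62.
Compare {F2, F3}: crew travel cost 55 + fixed 11 = 66.
Compare {F1, F3}: crew travel cost 59 + fixed 8 = 67.
All other subsets cost ≥ 62. Minimum total cost: 59.

59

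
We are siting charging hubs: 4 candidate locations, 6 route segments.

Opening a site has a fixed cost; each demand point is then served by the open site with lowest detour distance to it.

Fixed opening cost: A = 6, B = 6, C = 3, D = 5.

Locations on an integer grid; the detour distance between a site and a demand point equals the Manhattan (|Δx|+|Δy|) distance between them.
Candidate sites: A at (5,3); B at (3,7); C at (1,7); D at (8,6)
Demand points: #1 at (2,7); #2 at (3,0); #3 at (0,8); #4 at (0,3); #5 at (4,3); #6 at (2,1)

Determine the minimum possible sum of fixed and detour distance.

Open {A, C}: assign each demand point to its cheapest open site.
  #1→C 1, #2→A 5, #3→C 2, #4→A 5, #5→A 1, #6→A 5
  detour distance 19, fixed 9 → total 28.
Compare {A, B}: detour distance 21 + fixed 12 = 33.
Compare {A, C, D}: detour distance 19 + fixed 14 = 33.
Compare {C}: detour distance 31 + fixed 3 = 34.
All other subsets cost ≥ 33. Minimum total cost: 28.

28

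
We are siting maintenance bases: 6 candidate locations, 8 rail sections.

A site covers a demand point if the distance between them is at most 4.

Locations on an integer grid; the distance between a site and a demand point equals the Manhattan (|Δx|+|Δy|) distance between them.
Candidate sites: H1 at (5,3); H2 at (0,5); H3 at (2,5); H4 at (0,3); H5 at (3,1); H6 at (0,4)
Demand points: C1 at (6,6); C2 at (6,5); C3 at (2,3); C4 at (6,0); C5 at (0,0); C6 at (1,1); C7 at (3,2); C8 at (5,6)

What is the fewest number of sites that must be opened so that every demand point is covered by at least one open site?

Coverage sets (demand points within 4 of each site):
  H1: {C1, C2, C3, C4, C7, C8}
  H2: {C3}
  H3: {C2, C3, C7, C8}
  H4: {C3, C5, C6, C7}
  H5: {C3, C4, C5, C6, C7}
  H6: {C3, C5, C6}
No single site covers all 8 demand points.
But {H1, H4} covers everything, so the minimum is 2.

2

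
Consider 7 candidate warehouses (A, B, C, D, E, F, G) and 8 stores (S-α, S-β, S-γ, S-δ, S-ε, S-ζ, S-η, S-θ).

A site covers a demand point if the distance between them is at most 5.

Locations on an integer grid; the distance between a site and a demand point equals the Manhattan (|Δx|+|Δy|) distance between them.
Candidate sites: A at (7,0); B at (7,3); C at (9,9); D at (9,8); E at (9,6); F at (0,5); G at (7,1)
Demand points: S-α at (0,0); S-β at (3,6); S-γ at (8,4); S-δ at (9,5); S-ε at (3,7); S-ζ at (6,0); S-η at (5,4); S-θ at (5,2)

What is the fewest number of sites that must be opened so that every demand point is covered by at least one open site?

2

Coverage sets (demand points within 5 of each site):
  A: {S-γ, S-ζ, S-θ}
  B: {S-γ, S-δ, S-ζ, S-η, S-θ}
  C: {S-δ}
  D: {S-γ, S-δ}
  E: {S-γ, S-δ}
  F: {S-α, S-β, S-ε}
  G: {S-γ, S-ζ, S-η, S-θ}
No single site covers all 8 demand points.
But {B, F} covers everything, so the minimum is 2.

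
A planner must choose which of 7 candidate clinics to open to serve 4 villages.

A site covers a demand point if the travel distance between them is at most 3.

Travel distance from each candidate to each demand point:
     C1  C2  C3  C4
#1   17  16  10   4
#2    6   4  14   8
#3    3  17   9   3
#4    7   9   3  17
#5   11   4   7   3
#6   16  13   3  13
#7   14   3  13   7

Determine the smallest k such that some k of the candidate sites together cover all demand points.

3

Coverage sets (demand points within 3 of each site):
  #1: {}
  #2: {}
  #3: {C1, C4}
  #4: {C3}
  #5: {C4}
  #6: {C3}
  #7: {C2}
No 2 sites suffice: every size-2 union leaves at least one demand point uncovered.
But {#3, #4, #7} covers everything, so the minimum is 3.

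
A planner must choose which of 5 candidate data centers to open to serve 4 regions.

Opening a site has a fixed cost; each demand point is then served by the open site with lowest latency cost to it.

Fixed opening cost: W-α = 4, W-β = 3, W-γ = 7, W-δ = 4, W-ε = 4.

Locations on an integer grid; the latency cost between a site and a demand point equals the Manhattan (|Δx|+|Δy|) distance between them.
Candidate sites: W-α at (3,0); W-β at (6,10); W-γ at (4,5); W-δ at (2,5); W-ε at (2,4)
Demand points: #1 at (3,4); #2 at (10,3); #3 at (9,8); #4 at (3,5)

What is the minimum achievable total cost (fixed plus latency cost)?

24

Open {W-β, W-ε}: assign each demand point to its cheapest open site.
  #1→W-ε 1, #2→W-ε 9, #3→W-β 5, #4→W-ε 2
  latency cost 17, fixed 7 → total 24.
Compare {W-β, W-δ}: latency cost 18 + fixed 7 = 25.
Compare {W-γ}: latency cost 19 + fixed 7 = 26.
Compare {W-β, W-γ}: latency cost 16 + fixed 10 = 26.
All other subsets cost ≥ 25. Minimum total cost: 24.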